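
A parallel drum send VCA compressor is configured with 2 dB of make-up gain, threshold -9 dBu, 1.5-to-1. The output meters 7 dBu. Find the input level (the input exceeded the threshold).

Before make-up, the level was 7 − 2 = 5 dBu.
The compressed level sits 5 − (-9) = 14 dB over threshold.
Undo the ratio: input overshoot = 14 × 1.5 = 21 dB, giving input = 12 dBu.

12 dBu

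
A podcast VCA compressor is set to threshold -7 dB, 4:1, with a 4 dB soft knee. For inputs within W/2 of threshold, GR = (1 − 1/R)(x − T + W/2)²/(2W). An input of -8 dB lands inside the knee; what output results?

x − T + W/2 = -8 − (-7) + 2 = 1.
GR = (1 − 1/4) × 1² / 8 = 0.75 × 1 / 8 = 0.09375 dB.
Output = -8 − 0.09375 = -8.09375 dB.

-8.09375 dB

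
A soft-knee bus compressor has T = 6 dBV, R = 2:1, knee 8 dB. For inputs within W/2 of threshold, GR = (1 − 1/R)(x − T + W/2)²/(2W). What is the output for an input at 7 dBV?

x − T + W/2 = 7 − 6 + 4 = 5.
GR = (1 − 1/2) × 5² / 16 = 0.5 × 25 / 16 = 0.78125 dB.
Output = 7 − 0.78125 = 6.21875 dBV.

6.21875 dBV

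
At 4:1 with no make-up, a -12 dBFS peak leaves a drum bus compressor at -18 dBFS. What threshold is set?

Let T be the threshold. Output overshoot = (input overshoot)/R, so -18 − T = (-12 − T)/4.
4·(-18 − T) = -12 − T → 3·T = -72 − (-12) = -60.
T = -60/3 = -20 dBFS.

-20 dBFS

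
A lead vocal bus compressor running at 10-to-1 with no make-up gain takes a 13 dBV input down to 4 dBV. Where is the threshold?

3 dBV

Gain reduction = 13 − 4 = 9 dB; output overshoot = GR / (R − 1) = 9 / 9 = 1 dB.
Threshold = output − output overshoot = 4 − 1 = 3 dBV.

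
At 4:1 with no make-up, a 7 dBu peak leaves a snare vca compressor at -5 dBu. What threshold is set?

-9 dBu

Gain reduction = 7 − (-5) = 12 dB; output overshoot = GR / (R − 1) = 12 / 3 = 4 dB.
Threshold = output − output overshoot = -5 − 4 = -9 dBu.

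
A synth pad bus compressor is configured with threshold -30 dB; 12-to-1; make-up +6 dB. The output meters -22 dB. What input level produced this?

Remove make-up: -22 − 6 = -28 dB.
That's 2 dB above the -30 dB threshold.
Before 12:1 compression the overshoot was 2 × 12 = 24 dB, so input = -30 + 24 = -6 dB.

-6 dB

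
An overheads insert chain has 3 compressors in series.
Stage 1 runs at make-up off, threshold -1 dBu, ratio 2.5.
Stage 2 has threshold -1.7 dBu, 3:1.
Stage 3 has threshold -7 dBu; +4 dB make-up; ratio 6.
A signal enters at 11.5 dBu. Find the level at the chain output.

Stage 1: 12.5 dB above -1 dBu, reduced 2.5:1 to 5 dB above → 4 dBu.
Stage 2: overshoot 5.7 dB → 5.7/3 = 1.9 dB → 0.2 dBu.
Stage 3: 0.2 dBu is 7.2 dB over -7 dBu; at 6:1 that becomes 1.2 dB over, giving -5.8 dBu; +4 dB make-up → -1.8 dBu.

-1.8 dBu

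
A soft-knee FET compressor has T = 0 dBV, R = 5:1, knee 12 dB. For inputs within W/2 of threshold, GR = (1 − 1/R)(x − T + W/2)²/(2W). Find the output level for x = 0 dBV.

-1.2 dBV

x − T + W/2 = 0 − 0 + 6 = 6.
GR = (1 − 1/5) × 6² / 24 = 0.8 × 36 / 24 = 1.2 dB.
Output = 0 − 1.2 = -1.2 dBV.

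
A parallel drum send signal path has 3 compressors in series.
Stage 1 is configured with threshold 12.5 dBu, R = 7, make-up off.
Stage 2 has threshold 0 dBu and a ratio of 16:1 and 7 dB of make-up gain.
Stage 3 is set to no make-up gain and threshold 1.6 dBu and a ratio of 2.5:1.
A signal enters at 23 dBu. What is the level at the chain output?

4.11 dBu

Stage 1: 23 dBu is 10.5 dB over 12.5 dBu; at 7:1 that becomes 1.5 dB over, giving 14 dBu.
Stage 2: overshoot 14 dB → 14/16 = 0.875 dB → 0.875 dBu; +7 dB make-up → 7.875 dBu.
Stage 3: 6.275 dB above 1.6 dBu, reduced 2.5:1 to 2.51 dB above → 4.11 dBu.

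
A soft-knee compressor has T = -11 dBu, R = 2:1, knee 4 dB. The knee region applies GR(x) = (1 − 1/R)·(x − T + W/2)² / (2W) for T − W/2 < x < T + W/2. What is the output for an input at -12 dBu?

-12.0625 dBu

x − T + W/2 = -12 − (-11) + 2 = 1.
GR = (1 − 1/2) × 1² / 8 = 0.5 × 1 / 8 = 0.0625 dB.
Output = -12 − 0.0625 = -12.0625 dBu.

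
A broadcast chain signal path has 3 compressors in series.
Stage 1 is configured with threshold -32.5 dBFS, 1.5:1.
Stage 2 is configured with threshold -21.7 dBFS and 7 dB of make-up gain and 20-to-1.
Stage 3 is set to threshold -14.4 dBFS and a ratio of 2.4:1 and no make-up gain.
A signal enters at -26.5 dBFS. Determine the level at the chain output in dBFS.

Stage 1: 6 dB above -32.5 dBFS, reduced 1.5:1 to 4 dB above → -28.5 dBFS.
Stage 2: below threshold (-28.5 ≤ -21.7); passes unchanged; make-up brings it to -21.5 dBFS.
Stage 3: below threshold (-21.5 ≤ -14.4); passes unchanged; output -21.5 dBFS.

-21.5 dBFS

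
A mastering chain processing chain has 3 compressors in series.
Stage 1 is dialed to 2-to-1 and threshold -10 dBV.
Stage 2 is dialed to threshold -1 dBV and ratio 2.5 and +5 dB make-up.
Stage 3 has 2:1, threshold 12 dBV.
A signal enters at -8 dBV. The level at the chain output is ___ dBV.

Stage 1: overshoot 2 dB → 2/2 = 1 dB → -9 dBV.
Stage 2: below threshold (-9 ≤ -1); passes unchanged; make-up brings it to -4 dBV.
Stage 3: -4 dBV is at or below the 12 dBV threshold — no compression; output -4 dBV.

-4 dBV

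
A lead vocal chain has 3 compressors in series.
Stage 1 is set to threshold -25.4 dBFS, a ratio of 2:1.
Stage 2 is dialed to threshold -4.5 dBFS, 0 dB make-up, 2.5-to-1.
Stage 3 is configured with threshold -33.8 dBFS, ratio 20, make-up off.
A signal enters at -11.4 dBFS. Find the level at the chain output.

Stage 1: -11.4 dBFS is 14 dB over -25.4 dBFS; at 2:1 that becomes 7 dB over, giving -18.4 dBFS.
Stage 2: below threshold (-18.4 ≤ -4.5); passes unchanged; output -18.4 dBFS.
Stage 3: overshoot 15.4 dB → 15.4/20 = 0.77 dB → -33.03 dBFS.

-33.03 dBFS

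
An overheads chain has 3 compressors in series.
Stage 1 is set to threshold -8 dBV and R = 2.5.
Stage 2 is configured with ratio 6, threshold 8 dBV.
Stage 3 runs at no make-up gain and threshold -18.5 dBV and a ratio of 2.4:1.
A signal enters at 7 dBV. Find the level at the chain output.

-11.625 dBV

Stage 1: overshoot 15 dB → 15/2.5 = 6 dB → -2 dBV.
Stage 2: -2 dBV is at or below the 8 dBV threshold — no compression; output -2 dBV.
Stage 3: -2 dBV is 16.5 dB over -18.5 dBV; at 2.4:1 that becomes 6.875 dB over, giving -11.625 dBV.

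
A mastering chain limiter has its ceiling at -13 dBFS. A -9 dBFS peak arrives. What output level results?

-13 dBFS

A brickwall limiter is an ∞:1 compressor: any input above the ceiling is clamped to -13 dBFS.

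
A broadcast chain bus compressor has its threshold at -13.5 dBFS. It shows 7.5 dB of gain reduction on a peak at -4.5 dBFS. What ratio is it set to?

Input overshoot = -4.5 − (-13.5) = 9 dB.
Output overshoot = 9 − 7.5 = 1.5 dB.
Ratio = input overshoot / output overshoot = 9 / 1.5 = 6.

6:1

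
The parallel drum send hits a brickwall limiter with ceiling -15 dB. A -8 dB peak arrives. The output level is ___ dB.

-15 dB

A brickwall limiter is an ∞:1 compressor: any input above the ceiling is clamped to -15 dB.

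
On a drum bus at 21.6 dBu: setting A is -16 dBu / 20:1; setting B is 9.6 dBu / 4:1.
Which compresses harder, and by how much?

A, by 26.72 dB

A: 37.6 dB over, compressed to 1.88 dB over, so 35.72 dB of GR.
B: 12 dB over, compressed to 3 dB over, so 9 dB of GR.
A applies 26.72 dB more gain reduction.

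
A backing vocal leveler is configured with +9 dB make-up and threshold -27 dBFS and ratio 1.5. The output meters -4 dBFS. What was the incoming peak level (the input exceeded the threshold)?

Before make-up, the level was -4 − 9 = -13 dBFS.
Post-compression overshoot = -13 − (-27) = 14 dB.
Undo the ratio: input overshoot = 14 × 1.5 = 21 dB, giving input = -6 dBFS.

-6 dBFS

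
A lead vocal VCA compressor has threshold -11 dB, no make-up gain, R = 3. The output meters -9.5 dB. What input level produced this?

-6.5 dB

That's 1.5 dB above the -11 dB threshold.
Input overshoot = R × output overshoot = 4.5 dB → input = -11 + 4.5 = -6.5 dB.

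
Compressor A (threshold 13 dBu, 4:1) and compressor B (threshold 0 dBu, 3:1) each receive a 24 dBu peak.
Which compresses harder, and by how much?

B, by 7.75 dB

A: GR = 11 − 11/4 = 8.25 dB.
B: GR = 24 − 24/3 = 16 dB.
Difference: 7.75 dB in favour of B.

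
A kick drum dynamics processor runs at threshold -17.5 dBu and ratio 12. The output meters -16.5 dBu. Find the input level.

-5.5 dBu

The compressed level sits -16.5 − (-17.5) = 1 dB over threshold.
Input overshoot = R × output overshoot = 12 dB → input = -17.5 + 12 = -5.5 dBu.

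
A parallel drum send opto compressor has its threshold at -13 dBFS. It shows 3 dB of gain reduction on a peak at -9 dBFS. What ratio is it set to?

4:1

Input overshoot = -9 − (-13) = 4 dB.
Output overshoot = 4 − 3 = 1 dB.
Ratio = input overshoot / output overshoot = 4 / 1 = 4.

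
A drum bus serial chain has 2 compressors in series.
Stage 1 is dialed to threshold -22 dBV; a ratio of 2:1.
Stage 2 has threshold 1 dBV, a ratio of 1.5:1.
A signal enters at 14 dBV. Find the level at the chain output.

Stage 1: 36 dB above -22 dBV, reduced 2:1 to 18 dB above → -4 dBV.
Stage 2: -4 dBV is at or below the 1 dBV threshold — no compression; output -4 dBV.

-4 dBV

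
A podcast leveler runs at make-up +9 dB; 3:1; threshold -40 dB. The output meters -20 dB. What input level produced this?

Remove make-up: -20 − 9 = -29 dB.
Post-compression overshoot = -29 − (-40) = 11 dB.
Undo the ratio: input overshoot = 11 × 3 = 33 dB, giving input = -7 dB.

-7 dB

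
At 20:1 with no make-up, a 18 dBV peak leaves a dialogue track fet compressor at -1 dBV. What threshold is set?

Let T be the threshold. Output overshoot = (input overshoot)/R, so -1 − T = (18 − T)/20.
20·(-1 − T) = 18 − T → 19·T = -20 − 18 = -38.
T = -38/19 = -2 dBV.

-2 dBV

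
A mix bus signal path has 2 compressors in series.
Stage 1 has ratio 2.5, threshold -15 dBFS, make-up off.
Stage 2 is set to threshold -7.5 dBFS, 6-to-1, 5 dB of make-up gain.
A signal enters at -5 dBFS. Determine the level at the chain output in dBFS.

-6 dBFS

Stage 1: overshoot 10 dB → 10/2.5 = 4 dB → -11 dBFS.
Stage 2: -11 dBFS ≤ -7.5 dBFS, so stage 2 doesn't engage; make-up brings it to -6 dBFS.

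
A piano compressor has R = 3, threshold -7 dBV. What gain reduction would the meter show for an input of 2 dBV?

The signal is 9 dB above threshold.
A 3:1 ratio leaves 3 dB of that excess.
GR = overshoot in − overshoot out = 9 − 3 = 6 dB.

6 dB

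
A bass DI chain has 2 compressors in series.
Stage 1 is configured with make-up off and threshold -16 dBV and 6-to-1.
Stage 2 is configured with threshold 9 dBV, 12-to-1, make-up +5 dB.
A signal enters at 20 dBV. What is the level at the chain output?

-5 dBV

Stage 1: 20 dBV is 36 dB over -16 dBV; at 6:1 that becomes 6 dB over, giving -10 dBV.
Stage 2: below threshold (-10 ≤ 9); passes unchanged; make-up brings it to -5 dBV.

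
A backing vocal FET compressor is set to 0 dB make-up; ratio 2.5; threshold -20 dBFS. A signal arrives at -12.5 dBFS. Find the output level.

The input is 7.5 dB above the -20 dBFS threshold.
2.5:1 compression reduces that to 7.5/2.5 = 3 dB over.
Output = -20 + 3 = -17 dBFS.

-17 dBFS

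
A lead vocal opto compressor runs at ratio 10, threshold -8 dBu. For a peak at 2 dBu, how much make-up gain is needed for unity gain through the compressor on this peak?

Without make-up, output = threshold + overshoot/10 = -8 + 1 = -7 dBu.
Gap to target: 9 dB.

9 dB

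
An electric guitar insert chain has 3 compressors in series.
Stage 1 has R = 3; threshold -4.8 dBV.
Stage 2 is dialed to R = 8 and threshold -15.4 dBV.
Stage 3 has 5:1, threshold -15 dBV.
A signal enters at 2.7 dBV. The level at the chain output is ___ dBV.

-14.7525 dBV

Stage 1: 7.5 dB above -4.8 dBV, reduced 3:1 to 2.5 dB above → -2.3 dBV.
Stage 2: 13.1 dB above -15.4 dBV, reduced 8:1 to 1.6375 dB above → -13.7625 dBV.
Stage 3: overshoot 1.2375 dB → 1.2375/5 = 0.2475 dB → -14.7525 dBV.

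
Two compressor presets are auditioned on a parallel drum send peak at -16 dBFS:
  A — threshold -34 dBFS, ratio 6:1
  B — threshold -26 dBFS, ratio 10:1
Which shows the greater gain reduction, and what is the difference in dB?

A: overshoot 18 dB → output overshoot 3 dB → GR 15 dB.
B: overshoot 10 dB → output overshoot 1 dB → GR 9 dB.
Difference: 6 dB in favour of A.

A, by 6 dB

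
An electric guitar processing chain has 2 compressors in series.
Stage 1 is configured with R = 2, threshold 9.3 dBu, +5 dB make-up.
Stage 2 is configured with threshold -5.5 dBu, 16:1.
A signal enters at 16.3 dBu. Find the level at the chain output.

Stage 1: overshoot 7 dB → 7/2 = 3.5 dB → 12.8 dBu; +5 dB make-up → 17.8 dBu.
Stage 2: 17.8 dBu is 23.3 dB over -5.5 dBu; at 16:1 that becomes 1.45625 dB over, giving -4.04375 dBu.

-4.04375 dBu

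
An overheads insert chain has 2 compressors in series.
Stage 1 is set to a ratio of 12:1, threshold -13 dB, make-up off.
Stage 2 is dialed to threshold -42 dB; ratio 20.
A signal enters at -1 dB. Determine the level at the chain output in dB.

Stage 1: 12 dB above -13 dB, reduced 12:1 to 1 dB above → -12 dB.
Stage 2: 30 dB above -42 dB, reduced 20:1 to 1.5 dB above → -40.5 dB.

-40.5 dB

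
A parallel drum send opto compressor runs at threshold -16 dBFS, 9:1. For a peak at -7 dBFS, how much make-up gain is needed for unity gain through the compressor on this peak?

8 dB

Without make-up, output = threshold + overshoot/9 = -16 + 1 = -15 dBFS.
Gap to target: 8 dB.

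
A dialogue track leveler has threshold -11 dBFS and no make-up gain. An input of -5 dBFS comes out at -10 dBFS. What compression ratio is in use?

Input overshoot = -5 − (-11) = 6 dB; output overshoot = -10 − (-11) = 1 dB.
Ratio = 6 / 1 = 6.

6:1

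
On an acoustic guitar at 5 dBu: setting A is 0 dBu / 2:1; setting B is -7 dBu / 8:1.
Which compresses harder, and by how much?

B, by 8 dB

A: overshoot 5 dB → output overshoot 2.5 dB → GR 2.5 dB.
B: overshoot 12 dB → output overshoot 1.5 dB → GR 10.5 dB.
Difference: 8 dB in favour of B.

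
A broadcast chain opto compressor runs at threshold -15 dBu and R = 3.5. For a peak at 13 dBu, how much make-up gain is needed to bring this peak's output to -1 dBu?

The peak compresses to -15 + 28/3.5 = -7 dBu.
To reach -1 dBu requires -1 − (-7) = 6 dB of make-up.

6 dB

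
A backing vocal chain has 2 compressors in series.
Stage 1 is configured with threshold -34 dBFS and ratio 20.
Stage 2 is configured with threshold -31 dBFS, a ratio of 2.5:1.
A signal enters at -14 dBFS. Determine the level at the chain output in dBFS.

-33 dBFS

Stage 1: -14 dBFS is 20 dB over -34 dBFS; at 20:1 that becomes 1 dB over, giving -33 dBFS.
Stage 2: -33 dBFS is at or below the -31 dBFS threshold — no compression; output -33 dBFS.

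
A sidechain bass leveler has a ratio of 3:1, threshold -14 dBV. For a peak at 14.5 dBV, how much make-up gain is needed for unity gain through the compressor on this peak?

19 dB

Overshoot 28.5 dB → 28.5/3 = 9.5 dB after compression, so the compressed level is -14 + 9.5 = -4.5 dBV.
Make-up = target − compressed = 14.5 − (-4.5) = 19 dB.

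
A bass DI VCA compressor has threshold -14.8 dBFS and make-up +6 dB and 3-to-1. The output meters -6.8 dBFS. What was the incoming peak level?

Stripping the +6 dB make-up gives -12.8 dBFS at the gain stage.
The compressed level sits -12.8 − (-14.8) = 2 dB over threshold.
Input overshoot = R × output overshoot = 6 dB → input = -14.8 + 6 = -8.8 dBFS.

-8.8 dBFS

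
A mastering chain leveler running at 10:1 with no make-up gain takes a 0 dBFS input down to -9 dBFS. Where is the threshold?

Input is 10 dB above T (since output overshoot × R = input overshoot: (-9 − T)·10 = 0 − T gives T = -10 dBFS).
Check: -10 + (0 − (-10))/10 = -10 + 1 = -9 dBFS. ✓

-10 dBFS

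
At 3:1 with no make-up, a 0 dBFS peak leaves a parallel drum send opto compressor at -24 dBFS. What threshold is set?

Input is 36 dB above T (since output overshoot × R = input overshoot: (-24 − T)·3 = 0 − T gives T = -36 dBFS).
Check: -36 + (0 − (-36))/3 = -36 + 12 = -24 dBFS. ✓

-36 dBFS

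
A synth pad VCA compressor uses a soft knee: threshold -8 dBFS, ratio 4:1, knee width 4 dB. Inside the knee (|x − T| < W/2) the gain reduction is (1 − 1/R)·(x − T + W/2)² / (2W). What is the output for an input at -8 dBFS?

x − T + W/2 = -8 − (-8) + 2 = 2.
GR = (1 − 1/4) × 2² / 8 = 0.75 × 4 / 8 = 0.375 dB.
Output = -8 − 0.375 = -8.375 dBFS.

-8.375 dBFS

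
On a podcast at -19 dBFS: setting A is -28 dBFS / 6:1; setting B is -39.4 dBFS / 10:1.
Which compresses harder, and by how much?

A: 9 dB over, compressed to 1.5 dB over, so 7.5 dB of GR.
B: 20.4 dB over, compressed to 2.04 dB over, so 18.36 dB of GR.
B reduces 10.86 dB more.

B, by 10.86 dB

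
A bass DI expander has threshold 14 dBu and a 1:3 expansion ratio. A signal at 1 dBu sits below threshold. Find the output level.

The input is 13 dB below the 14 dBu threshold.
A 1:3 expander multiplies undershoot by 3: 13 × 3 = 39 dB below threshold.
Output = 14 − 39 = -25 dBu.

-25 dBu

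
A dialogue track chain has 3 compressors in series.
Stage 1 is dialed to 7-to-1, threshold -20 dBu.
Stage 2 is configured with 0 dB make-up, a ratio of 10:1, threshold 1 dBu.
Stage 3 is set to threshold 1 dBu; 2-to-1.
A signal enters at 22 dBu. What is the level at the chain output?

Stage 1: 42 dB above -20 dBu, reduced 7:1 to 6 dB above → -14 dBu.
Stage 2: -14 dBu ≤ 1 dBu, so stage 2 doesn't engage; output -14 dBu.
Stage 3: -14 dBu is at or below the 1 dBu threshold — no compression; output -14 dBu.

-14 dBu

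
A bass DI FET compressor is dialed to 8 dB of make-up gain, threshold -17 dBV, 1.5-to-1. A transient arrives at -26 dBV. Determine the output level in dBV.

-18 dBV

-26 dBV is 9 dB below the -17 dBV threshold, so no gain reduction is applied.
Make-up gain adds 8 dB: -26 + 8 = -18 dBV.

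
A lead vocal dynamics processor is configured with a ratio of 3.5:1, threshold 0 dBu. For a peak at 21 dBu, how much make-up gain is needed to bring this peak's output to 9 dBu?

Without make-up, output = threshold + overshoot/3.5 = 0 + 6 = 6 dBu.
Gap to target: 3 dB.

3 dB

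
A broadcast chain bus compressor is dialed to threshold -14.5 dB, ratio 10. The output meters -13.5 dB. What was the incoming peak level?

-4.5 dB

That's 1 dB above the -14.5 dB threshold.
Input overshoot = R × output overshoot = 10 dB → input = -14.5 + 10 = -4.5 dB.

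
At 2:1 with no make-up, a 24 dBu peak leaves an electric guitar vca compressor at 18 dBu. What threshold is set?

Input is 12 dB above T (since output overshoot × R = input overshoot: (18 − T)·2 = 24 − T gives T = 12 dBu).
Check: 12 + (24 − 12)/2 = 12 + 6 = 18 dBu. ✓

12 dBu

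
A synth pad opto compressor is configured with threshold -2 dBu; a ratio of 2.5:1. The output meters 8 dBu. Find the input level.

That's 10 dB above the -2 dBu threshold.
Before 2.5:1 compression the overshoot was 10 × 2.5 = 25 dB, so input = -2 + 25 = 23 dBu.

23 dBu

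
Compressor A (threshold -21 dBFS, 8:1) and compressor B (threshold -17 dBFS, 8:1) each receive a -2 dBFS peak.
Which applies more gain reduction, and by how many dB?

A, by 3.5 dB

A: GR = 19 − 19/8 = 16.625 dB.
B: GR = 15 − 15/8 = 13.125 dB.
A applies 3.5 dB more gain reduction.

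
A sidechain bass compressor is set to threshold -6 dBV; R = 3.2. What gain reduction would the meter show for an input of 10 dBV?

The signal is 16 dB above threshold.
A 3.2:1 ratio leaves 5 dB of that excess.
Gain reduction = 16 − 5 = 11 dB.

11 dB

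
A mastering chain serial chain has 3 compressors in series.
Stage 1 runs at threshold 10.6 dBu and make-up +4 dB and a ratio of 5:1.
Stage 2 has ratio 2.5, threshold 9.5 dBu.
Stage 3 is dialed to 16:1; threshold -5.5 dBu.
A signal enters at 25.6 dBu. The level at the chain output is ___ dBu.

-4.36 dBu

Stage 1: 25.6 dBu is 15 dB over 10.6 dBu; at 5:1 that becomes 3 dB over, giving 13.6 dBu; +4 dB make-up → 17.6 dBu.
Stage 2: 8.1 dB above 9.5 dBu, reduced 2.5:1 to 3.24 dB above → 12.74 dBu.
Stage 3: 12.74 dBu is 18.24 dB over -5.5 dBu; at 16:1 that becomes 1.14 dB over, giving -4.36 dBu.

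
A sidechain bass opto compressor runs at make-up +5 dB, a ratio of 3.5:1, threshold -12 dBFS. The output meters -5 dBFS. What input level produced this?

Stripping the +5 dB make-up gives -10 dBFS at the gain stage.
That's 2 dB above the -12 dBFS threshold.
Undo the ratio: input overshoot = 2 × 3.5 = 7 dB, giving input = -5 dBFS.

-5 dBFS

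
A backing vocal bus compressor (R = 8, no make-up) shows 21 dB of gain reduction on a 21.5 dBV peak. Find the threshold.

-2.5 dBV

Gain reduction = 21.5 − 0.5 = 21 dB; output overshoot = GR / (R − 1) = 21 / 7 = 3 dB.
Threshold = output − output overshoot = 0.5 − 3 = -2.5 dBV.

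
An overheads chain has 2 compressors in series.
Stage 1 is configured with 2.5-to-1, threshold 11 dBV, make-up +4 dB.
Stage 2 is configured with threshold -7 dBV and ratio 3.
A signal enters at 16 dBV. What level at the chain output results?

Stage 1: overshoot 5 dB → 5/2.5 = 2 dB → 13 dBV; +4 dB make-up → 17 dBV.
Stage 2: overshoot 24 dB → 24/3 = 8 dB → 1 dBV.

1 dBV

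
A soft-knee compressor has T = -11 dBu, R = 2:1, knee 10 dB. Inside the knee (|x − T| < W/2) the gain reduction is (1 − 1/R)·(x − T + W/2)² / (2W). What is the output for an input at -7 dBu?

x − T + W/2 = -7 − (-11) + 5 = 9.
GR = (1 − 1/2) × 9² / 20 = 0.5 × 81 / 20 = 2.025 dB.
Output = -7 − 2.025 = -9.025 dBu.

-9.025 dBu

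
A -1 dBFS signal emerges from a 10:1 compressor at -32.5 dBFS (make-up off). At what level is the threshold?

-36 dBFS

Gain reduction = -1 − (-32.5) = 31.5 dB; output overshoot = GR / (R − 1) = 31.5 / 9 = 3.5 dB.
Threshold = output − output overshoot = -32.5 − 3.5 = -36 dBFS.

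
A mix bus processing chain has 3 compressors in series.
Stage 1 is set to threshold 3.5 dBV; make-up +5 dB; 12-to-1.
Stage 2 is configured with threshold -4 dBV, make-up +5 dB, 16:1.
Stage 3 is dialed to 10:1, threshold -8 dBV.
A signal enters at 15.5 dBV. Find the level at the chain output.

-7.015625 dBV

Stage 1: 15.5 dBV is 12 dB over 3.5 dBV; at 12:1 that becomes 1 dB over, giving 4.5 dBV; +5 dB make-up → 9.5 dBV.
Stage 2: overshoot 13.5 dB → 13.5/16 = 0.84375 dB → -3.15625 dBV; +5 dB make-up → 1.84375 dBV.
Stage 3: 9.84375 dB above -8 dBV, reduced 10:1 to 0.984375 dB above → -7.015625 dBV.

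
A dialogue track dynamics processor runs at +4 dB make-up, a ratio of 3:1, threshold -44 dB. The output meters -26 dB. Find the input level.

-2 dB

Remove make-up: -26 − 4 = -30 dB.
Post-compression overshoot = -30 − (-44) = 14 dB.
Input overshoot = R × output overshoot = 42 dB → input = -44 + 42 = -2 dB.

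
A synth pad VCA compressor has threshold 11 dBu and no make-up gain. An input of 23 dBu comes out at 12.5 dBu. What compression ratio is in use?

Input overshoot = 23 − 11 = 12 dB; output overshoot = 12.5 − 11 = 1.5 dB.
Ratio = 12 / 1.5 = 8.

8:1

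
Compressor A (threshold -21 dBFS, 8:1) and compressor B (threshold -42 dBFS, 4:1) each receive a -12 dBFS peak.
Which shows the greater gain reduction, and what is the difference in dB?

B, by 14.625 dB

A: 9 dB over, compressed to 1.125 dB over, so 7.875 dB of GR.
B: 30 dB over, compressed to 7.5 dB over, so 22.5 dB of GR.
B applies 14.625 dB more gain reduction.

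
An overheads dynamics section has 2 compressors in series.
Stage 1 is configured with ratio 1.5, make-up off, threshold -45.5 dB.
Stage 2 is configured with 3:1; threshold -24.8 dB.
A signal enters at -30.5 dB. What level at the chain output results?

Stage 1: overshoot 15 dB → 15/1.5 = 10 dB → -35.5 dB.
Stage 2: below threshold (-35.5 ≤ -24.8); passes unchanged; output -35.5 dB.

-35.5 dB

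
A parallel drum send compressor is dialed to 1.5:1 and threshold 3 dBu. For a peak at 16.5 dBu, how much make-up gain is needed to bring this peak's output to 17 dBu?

The peak compresses to 3 + 13.5/1.5 = 12 dBu.
To reach 17 dBu requires 17 − 12 = 5 dB of make-up.

5 dB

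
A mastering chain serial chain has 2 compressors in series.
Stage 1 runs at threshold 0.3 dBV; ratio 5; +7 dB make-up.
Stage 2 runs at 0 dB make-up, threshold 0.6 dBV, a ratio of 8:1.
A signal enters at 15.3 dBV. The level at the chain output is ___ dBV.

1.8125 dBV

Stage 1: overshoot 15 dB → 15/5 = 3 dB → 3.3 dBV; +7 dB make-up → 10.3 dBV.
Stage 2: 9.7 dB above 0.6 dBV, reduced 8:1 to 1.2125 dB above → 1.8125 dBV.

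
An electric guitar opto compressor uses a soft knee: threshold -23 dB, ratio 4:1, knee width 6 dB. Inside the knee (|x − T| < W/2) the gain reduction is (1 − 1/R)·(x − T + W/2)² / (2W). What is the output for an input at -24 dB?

-24.25 dB

x − T + W/2 = -24 − (-23) + 3 = 2.
GR = (1 − 1/4) × 2² / 12 = 0.75 × 4 / 12 = 0.25 dB.
Output = -24 − 0.25 = -24.25 dB.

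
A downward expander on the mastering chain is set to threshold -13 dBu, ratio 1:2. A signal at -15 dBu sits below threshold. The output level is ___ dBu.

-17 dBu

The input is 2 dB below the -13 dBu threshold.
A 1:2 expander multiplies undershoot by 2: 2 × 2 = 4 dB below threshold.
Output = -13 − 4 = -17 dBu.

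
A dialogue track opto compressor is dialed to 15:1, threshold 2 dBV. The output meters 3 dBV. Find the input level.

17 dBV

The compressed level sits 3 − 2 = 1 dB over threshold.
Before 15:1 compression the overshoot was 1 × 15 = 15 dB, so input = 2 + 15 = 17 dBV.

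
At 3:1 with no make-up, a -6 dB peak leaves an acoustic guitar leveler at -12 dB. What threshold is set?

Let T be the threshold. Output overshoot = (input overshoot)/R, so -12 − T = (-6 − T)/3.
3·(-12 − T) = -6 − T → 2·T = -36 − (-6) = -30.
T = -30/2 = -15 dB.

-15 dB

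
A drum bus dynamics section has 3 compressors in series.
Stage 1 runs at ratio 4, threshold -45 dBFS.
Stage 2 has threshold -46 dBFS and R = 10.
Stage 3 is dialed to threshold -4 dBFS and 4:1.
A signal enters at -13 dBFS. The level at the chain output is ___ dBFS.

Stage 1: overshoot 32 dB → 32/4 = 8 dB → -37 dBFS.
Stage 2: -37 dBFS is 9 dB over -46 dBFS; at 10:1 that becomes 0.9 dB over, giving -45.1 dBFS.
Stage 3: -45.1 dBFS is at or below the -4 dBFS threshold — no compression; output -45.1 dBFS.

-45.1 dBFS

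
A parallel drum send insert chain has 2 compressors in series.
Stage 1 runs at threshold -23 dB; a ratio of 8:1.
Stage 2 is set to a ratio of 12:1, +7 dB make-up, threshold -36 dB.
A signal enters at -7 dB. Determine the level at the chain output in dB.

-27.75 dB

Stage 1: overshoot 16 dB → 16/8 = 2 dB → -21 dB.
Stage 2: 15 dB above -36 dB, reduced 12:1 to 1.25 dB above → -34.75 dB; +7 dB make-up → -27.75 dB.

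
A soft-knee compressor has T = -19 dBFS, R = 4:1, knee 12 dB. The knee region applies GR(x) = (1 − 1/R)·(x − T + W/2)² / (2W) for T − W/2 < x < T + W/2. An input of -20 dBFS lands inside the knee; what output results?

-20.78125 dBFS

x − T + W/2 = -20 − (-19) + 6 = 5.
GR = (1 − 1/4) × 5² / 24 = 0.75 × 25 / 24 = 0.78125 dB.
Output = -20 − 0.78125 = -20.78125 dBFS.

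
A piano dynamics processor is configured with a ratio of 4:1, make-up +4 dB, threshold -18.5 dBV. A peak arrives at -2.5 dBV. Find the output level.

-10.5 dBV

Overshoot: -2.5 − (-18.5) = 16 dB.
4:1 compression reduces that to 16/4 = 4 dB over.
Output = -18.5 + 4 = -14.5 dBV; make-up adds 4 dB, giving -10.5 dBV.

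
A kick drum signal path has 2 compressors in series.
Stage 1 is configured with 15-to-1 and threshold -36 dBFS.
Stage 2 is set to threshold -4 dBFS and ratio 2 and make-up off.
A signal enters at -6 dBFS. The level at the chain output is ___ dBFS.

-34 dBFS

Stage 1: -6 dBFS is 30 dB over -36 dBFS; at 15:1 that becomes 2 dB over, giving -34 dBFS.
Stage 2: -34 dBFS is at or below the -4 dBFS threshold — no compression; output -34 dBFS.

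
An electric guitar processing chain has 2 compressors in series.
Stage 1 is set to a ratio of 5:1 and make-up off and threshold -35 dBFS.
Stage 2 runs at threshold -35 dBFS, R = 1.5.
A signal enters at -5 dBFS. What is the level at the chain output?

Stage 1: 30 dB above -35 dBFS, reduced 5:1 to 6 dB above → -29 dBFS.
Stage 2: overshoot 6 dB → 6/1.5 = 4 dB → -31 dBFS.

-31 dBFS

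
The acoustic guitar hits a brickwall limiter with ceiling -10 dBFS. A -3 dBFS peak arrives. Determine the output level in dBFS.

-10 dBFS

At ∞:1, everything above -10 dBFS is held at the ceiling.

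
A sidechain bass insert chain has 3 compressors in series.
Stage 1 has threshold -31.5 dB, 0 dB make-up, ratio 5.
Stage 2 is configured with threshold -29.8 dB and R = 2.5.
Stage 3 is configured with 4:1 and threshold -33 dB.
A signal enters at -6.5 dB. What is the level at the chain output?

-31.87 dB

Stage 1: overshoot 25 dB → 25/5 = 5 dB → -26.5 dB.
Stage 2: overshoot 3.3 dB → 3.3/2.5 = 1.32 dB → -28.48 dB.
Stage 3: -28.48 dB is 4.52 dB over -33 dB; at 4:1 that becomes 1.13 dB over, giving -31.87 dB.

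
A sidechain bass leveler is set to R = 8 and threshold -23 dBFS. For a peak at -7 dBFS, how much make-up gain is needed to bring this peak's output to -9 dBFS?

12 dB

The peak compresses to -23 + 16/8 = -21 dBFS.
To reach -9 dBFS requires -9 − (-21) = 12 dB of make-up.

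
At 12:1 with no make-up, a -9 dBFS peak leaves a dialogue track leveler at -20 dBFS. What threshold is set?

Let T be the threshold. Output overshoot = (input overshoot)/R, so -20 − T = (-9 − T)/12.
12·(-20 − T) = -9 − T → 11·T = -240 − (-9) = -231.
T = -231/11 = -21 dBFS.

-21 dBFS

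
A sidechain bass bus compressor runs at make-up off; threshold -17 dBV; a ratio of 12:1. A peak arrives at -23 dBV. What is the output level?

-23 dBV is 6 dB below the -17 dBV threshold, so no gain reduction is applied.
Output = input = -23 dBV.

-23 dBV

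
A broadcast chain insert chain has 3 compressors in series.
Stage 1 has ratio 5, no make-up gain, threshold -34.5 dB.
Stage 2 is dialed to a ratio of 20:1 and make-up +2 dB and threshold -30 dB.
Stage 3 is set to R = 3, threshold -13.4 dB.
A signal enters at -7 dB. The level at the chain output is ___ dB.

-27.95 dB

Stage 1: -7 dB is 27.5 dB over -34.5 dB; at 5:1 that becomes 5.5 dB over, giving -29 dB.
Stage 2: 1 dB above -30 dB, reduced 20:1 to 0.05 dB above → -29.95 dB; +2 dB make-up → -27.95 dB.
Stage 3: below threshold (-27.95 ≤ -13.4); passes unchanged; output -27.95 dB.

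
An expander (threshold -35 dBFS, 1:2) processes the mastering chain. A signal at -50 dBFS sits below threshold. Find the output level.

-65 dBFS

The input is 15 dB below the -35 dBFS threshold.
A 1:2 expander multiplies undershoot by 2: 15 × 2 = 30 dB below threshold.
Output = -35 − 30 = -65 dBFS.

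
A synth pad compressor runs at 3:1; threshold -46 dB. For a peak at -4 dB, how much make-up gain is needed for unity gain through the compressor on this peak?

Overshoot 42 dB → 42/3 = 14 dB after compression, so the compressed level is -46 + 14 = -32 dB.
Make-up = target − compressed = -4 − (-32) = 28 dB.

28 dB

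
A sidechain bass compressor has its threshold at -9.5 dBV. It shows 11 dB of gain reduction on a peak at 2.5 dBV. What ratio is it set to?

Input overshoot = 2.5 − (-9.5) = 12 dB.
Output overshoot = 12 − 11 = 1 dB.
Ratio = input overshoot / output overshoot = 12 / 1 = 12.

12:1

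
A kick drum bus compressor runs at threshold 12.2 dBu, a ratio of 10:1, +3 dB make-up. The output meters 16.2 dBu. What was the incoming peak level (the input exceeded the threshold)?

Stripping the +3 dB make-up gives 13.2 dBu at the gain stage.
The compressed level sits 13.2 − 12.2 = 1 dB over threshold.
Undo the ratio: input overshoot = 1 × 10 = 10 dB, giving input = 22.2 dBu.

22.2 dBu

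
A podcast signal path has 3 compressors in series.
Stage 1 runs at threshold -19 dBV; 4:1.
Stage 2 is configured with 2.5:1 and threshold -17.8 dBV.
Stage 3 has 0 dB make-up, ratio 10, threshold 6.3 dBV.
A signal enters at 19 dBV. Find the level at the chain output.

-14.48 dBV

Stage 1: 19 dBV is 38 dB over -19 dBV; at 4:1 that becomes 9.5 dB over, giving -9.5 dBV.
Stage 2: 8.3 dB above -17.8 dBV, reduced 2.5:1 to 3.32 dB above → -14.48 dBV.
Stage 3: -14.48 dBV is at or below the 6.3 dBV threshold — no compression; output -14.48 dBV.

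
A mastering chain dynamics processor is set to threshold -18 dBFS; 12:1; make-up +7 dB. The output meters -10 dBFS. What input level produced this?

-6 dBFS

Remove make-up: -10 − 7 = -17 dBFS.
That's 1 dB above the -18 dBFS threshold.
Input overshoot = R × output overshoot = 12 dB → input = -18 + 12 = -6 dBFS.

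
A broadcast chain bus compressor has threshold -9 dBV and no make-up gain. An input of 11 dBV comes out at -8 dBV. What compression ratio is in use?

20:1

Input overshoot = 11 − (-9) = 20 dB; output overshoot = -8 − (-9) = 1 dB.
Ratio = 20 / 1 = 20.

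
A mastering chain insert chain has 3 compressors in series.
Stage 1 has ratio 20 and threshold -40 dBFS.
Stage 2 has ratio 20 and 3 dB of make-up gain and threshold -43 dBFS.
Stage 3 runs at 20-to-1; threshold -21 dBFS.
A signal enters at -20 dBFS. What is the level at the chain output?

Stage 1: -20 dBFS is 20 dB over -40 dBFS; at 20:1 that becomes 1 dB over, giving -39 dBFS.
Stage 2: -39 dBFS is 4 dB over -43 dBFS; at 20:1 that becomes 0.2 dB over, giving -42.8 dBFS; +3 dB make-up → -39.8 dBFS.
Stage 3: -39.8 dBFS is at or below the -21 dBFS threshold — no compression; output -39.8 dBFS.

-39.8 dBFS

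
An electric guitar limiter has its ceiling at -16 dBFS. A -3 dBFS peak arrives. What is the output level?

At ∞:1, everything above -16 dBFS is held at the ceiling.

-16 dBFS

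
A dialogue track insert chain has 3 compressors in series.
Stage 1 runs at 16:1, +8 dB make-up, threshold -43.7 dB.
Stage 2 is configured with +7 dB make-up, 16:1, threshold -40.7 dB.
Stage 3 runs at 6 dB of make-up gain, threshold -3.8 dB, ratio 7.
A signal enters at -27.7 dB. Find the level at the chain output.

Stage 1: overshoot 16 dB → 16/16 = 1 dB → -42.7 dB; +8 dB make-up → -34.7 dB.
Stage 2: 6 dB above -40.7 dB, reduced 16:1 to 0.375 dB above → -40.325 dB; +7 dB make-up → -33.325 dB.
Stage 3: -33.325 dB is at or below the -3.8 dB threshold — no compression; make-up brings it to -27.325 dB.

-27.325 dB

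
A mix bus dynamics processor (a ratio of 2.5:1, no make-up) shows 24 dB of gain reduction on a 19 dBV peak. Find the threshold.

Gain reduction = 19 − (-5) = 24 dB; output overshoot = GR / (R − 1) = 24 / 1.5 = 16 dB.
Threshold = output − output overshoot = -5 − 16 = -21 dBV.

-21 dBV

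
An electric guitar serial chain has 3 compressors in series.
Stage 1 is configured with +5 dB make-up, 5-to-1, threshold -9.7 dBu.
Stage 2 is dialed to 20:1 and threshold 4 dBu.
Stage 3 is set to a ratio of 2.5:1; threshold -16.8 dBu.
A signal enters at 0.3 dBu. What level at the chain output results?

Stage 1: 0.3 dBu is 10 dB over -9.7 dBu; at 5:1 that becomes 2 dB over, giving -7.7 dBu; +5 dB make-up → -2.7 dBu.
Stage 2: -2.7 dBu ≤ 4 dBu, so stage 2 doesn't engage; output -2.7 dBu.
Stage 3: overshoot 14.1 dB → 14.1/2.5 = 5.64 dB → -11.16 dBu.

-11.16 dBu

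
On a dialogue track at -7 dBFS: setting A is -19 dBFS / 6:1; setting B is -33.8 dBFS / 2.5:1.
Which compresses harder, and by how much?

B, by 6.08 dB

A: 12 dB over, compressed to 2 dB over, so 10 dB of GR.
B: 26.8 dB over, compressed to 10.72 dB over, so 16.08 dB of GR.
B reduces 6.08 dB more.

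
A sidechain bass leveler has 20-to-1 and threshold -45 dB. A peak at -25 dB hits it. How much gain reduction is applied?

-25 dB exceeds the threshold by 20 dB.
A 20:1 ratio leaves 1 dB of that excess.
So the signal is attenuated by 20 − 1 = 19 dB.

19 dB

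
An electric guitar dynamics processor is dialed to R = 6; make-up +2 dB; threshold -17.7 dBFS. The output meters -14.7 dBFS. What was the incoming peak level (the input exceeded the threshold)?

-11.7 dBFS

Stripping the +2 dB make-up gives -16.7 dBFS at the gain stage.
Post-compression overshoot = -16.7 − (-17.7) = 1 dB.
Input overshoot = R × output overshoot = 6 dB → input = -17.7 + 6 = -11.7 dBFS.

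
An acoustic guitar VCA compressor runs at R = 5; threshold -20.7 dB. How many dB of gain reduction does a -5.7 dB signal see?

12 dB

The signal is 15 dB above threshold.
At 5:1, output sits 15/5 = 3 dB above threshold.
GR = overshoot in − overshoot out = 15 − 3 = 12 dB.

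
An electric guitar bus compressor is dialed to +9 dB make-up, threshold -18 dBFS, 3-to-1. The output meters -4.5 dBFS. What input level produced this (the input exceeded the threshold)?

-4.5 dBFS

Remove make-up: -4.5 − 9 = -13.5 dBFS.
The compressed level sits -13.5 − (-18) = 4.5 dB over threshold.
Input overshoot = R × output overshoot = 13.5 dB → input = -18 + 13.5 = -4.5 dBFS.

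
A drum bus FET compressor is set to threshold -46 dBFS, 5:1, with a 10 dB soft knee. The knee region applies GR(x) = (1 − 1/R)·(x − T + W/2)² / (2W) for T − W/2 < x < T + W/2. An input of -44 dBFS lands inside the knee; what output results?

-45.96 dBFS

x − T + W/2 = -44 − (-46) + 5 = 7.
GR = (1 − 1/5) × 7² / 20 = 0.8 × 49 / 20 = 1.96 dB.
Output = -44 − 1.96 = -45.96 dBFS.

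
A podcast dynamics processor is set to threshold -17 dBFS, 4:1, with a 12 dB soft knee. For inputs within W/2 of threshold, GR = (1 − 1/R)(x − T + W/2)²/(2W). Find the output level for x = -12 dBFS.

x − T + W/2 = -12 − (-17) + 6 = 11.
GR = (1 − 1/4) × 11² / 24 = 0.75 × 121 / 24 = 3.78125 dB.
Output = -12 − 3.78125 = -15.78125 dBFS.

-15.78125 dBFS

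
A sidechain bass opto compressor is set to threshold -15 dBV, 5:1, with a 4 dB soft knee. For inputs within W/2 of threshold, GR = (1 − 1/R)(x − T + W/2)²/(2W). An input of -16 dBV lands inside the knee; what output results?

x − T + W/2 = -16 − (-15) + 2 = 1.
GR = (1 − 1/5) × 1² / 8 = 0.8 × 1 / 8 = 0.1 dB.
Output = -16 − 0.1 = -16.1 dBV.

-16.1 dBV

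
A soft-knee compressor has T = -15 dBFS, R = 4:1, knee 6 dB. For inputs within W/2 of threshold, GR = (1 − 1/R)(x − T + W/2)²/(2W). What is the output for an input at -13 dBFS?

x − T + W/2 = -13 − (-15) + 3 = 5.
GR = (1 − 1/4) × 5² / 12 = 0.75 × 25 / 12 = 1.5625 dB.
Output = -13 − 1.5625 = -14.5625 dBFS.

-14.5625 dBFS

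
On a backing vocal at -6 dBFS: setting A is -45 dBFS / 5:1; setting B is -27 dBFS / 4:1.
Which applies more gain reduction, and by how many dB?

A, by 15.45 dB

A: 39 dB over, compressed to 7.8 dB over, so 31.2 dB of GR.
B: 21 dB over, compressed to 5.25 dB over, so 15.75 dB of GR.
A applies 15.45 dB more gain reduction.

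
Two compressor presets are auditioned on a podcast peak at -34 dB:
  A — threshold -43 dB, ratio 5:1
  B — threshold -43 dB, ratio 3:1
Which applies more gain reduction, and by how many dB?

A: 9 dB over, compressed to 1.8 dB over, so 7.2 dB of GR.
B: 9 dB over, compressed to 3 dB over, so 6 dB of GR.
A reduces 1.2 dB more.

A, by 1.2 dB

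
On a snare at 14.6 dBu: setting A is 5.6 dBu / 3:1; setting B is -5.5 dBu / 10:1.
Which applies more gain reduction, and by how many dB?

A: 9 dB over, compressed to 3 dB over, so 6 dB of GR.
B: 20.1 dB over, compressed to 2.01 dB over, so 18.09 dB of GR.
Difference: 12.09 dB in favour of B.

B, by 12.09 dB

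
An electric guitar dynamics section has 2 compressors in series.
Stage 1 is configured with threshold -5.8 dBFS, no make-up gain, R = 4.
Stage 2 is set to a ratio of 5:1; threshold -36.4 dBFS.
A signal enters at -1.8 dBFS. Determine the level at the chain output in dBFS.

-30.08 dBFS

Stage 1: overshoot 4 dB → 4/4 = 1 dB → -4.8 dBFS.
Stage 2: -4.8 dBFS is 31.6 dB over -36.4 dBFS; at 5:1 that becomes 6.32 dB over, giving -30.08 dBFS.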